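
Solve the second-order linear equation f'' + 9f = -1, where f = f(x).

f = -1/9 + C1*cos(3*x) + C2*sin(3*x)

Characteristic equation r² + 9 = 0 has discriminant (0)² - 4·(9) = -36 < 0, so r = ± 3i.
Hence f_h = C1*cos(3*x) + C2*sin(3*x).
For the particular solution try f_p = A0. Substituting and matching coefficients of each power of x gives A0 = -1/9, so f_p = -1/9.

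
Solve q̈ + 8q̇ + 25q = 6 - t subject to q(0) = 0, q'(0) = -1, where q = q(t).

q = 158/625 - t/25 - 1232*exp(-4*t)*sin(3*t)/1875 - 158*cos(3*t)*exp(-4*t)/625

Characteristic equation r² + 8r + 25 = 0 has discriminant (8)² - 4·(25) = -36 < 0, so r = -4 ± 3i.
Hence q_h = C1*cos(3*t)*exp(-4*t) + C2*exp(-4*t)*sin(3*t).
For the particular solution try q_p = A0 + A1*t. Substituting and matching coefficients of each power of t gives A0 = 158/625, A1 = -1/25, so q_p = 158/625 - t/25.
General solution: q = 158/625 - t/25 + C1*cos(3*t)*exp(-4*t) + C2*exp(-4*t)*sin(3*t).
Apply the initial conditions: q(0) = 158/625 + C1 = 0 and q'(0) = -1/25 - 4*C1 + 3*C2 = -1. Solving gives C1 = -158/625, C2 = -1232/1875.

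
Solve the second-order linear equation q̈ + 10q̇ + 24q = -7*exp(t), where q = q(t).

q = -exp(t)/5 + C1*exp(-4*t) + C2*exp(-6*t)

Characteristic equation r² + 10r + 24 = 0 factors as (r + 4)(r + 6) = 0, so r = -4, -6.
Hence q_h = C1*exp(-4*t) + C2*exp(-6*t).
Try q_p = A*exp(t). Substituting into the equation and dividing by exp(t) gives A = -1/5, so q_p = -exp(t)/5.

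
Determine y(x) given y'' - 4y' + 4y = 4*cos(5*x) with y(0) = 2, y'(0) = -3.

Characteristic equation r² - 4r + 4 = 0 has discriminant (-4)² - 4·(4) = 0, so r = 2 is a repeated root.
Hence y_h = (C1 + C2*x)*exp(2*x).
Try y_p = A*cos(5*x) + B*sin(5*x). Substituting and equating the coefficients of cos(5x) and sin(5x) gives A = -84/841, B = -80/841, so y_p = -84*cos(5*x)/841 - 80*sin(5*x)/841.
General solution: y = -84*cos(5*x)/841 - 80*sin(5*x)/841 + C1*exp(2*x) + C2*x*exp(2*x).
Apply the initial conditions: y(0) = -84/841 + C1 = 2 and y'(0) = -400/841 + C2 + 2*C1 = -3. Solving gives C1 = 1766/841, C2 = -195/29.

y = -84*cos(5*x)/841 - 80*sin(5*x)/841 + 1766*exp(2*x)/841 - 195*x*exp(2*x)/29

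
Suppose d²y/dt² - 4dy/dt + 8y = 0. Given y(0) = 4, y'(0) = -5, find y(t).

y = 4*cos(2*t)*exp(2*t) - 13*exp(2*t)*sin(2*t)/2

Characteristic equation r² - 4r + 8 = 0 has discriminant (-4)² - 4·(8) = -16 < 0, so r = 2 ± 2i.
Hence y_h = C1*cos(2*t)*exp(2*t) + C2*exp(2*t)*sin(2*t).
Apply the initial conditions: y(0) = C1 = 4 and y'(0) = 2*C1 + 2*C2 = -5. Solving gives C1 = 4, C2 = -13/2.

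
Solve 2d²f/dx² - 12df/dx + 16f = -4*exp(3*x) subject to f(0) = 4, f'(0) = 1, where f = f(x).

f = 2*exp(3*x) - 9*exp(4*x)/2 + 13*exp(2*x)/2

Divide through by 2: f'' - 6f' + 8f = -2*exp(3*x).
Characteristic equation r² - 6r + 8 = 0 factors as (r - 2)(r - 4) = 0, so r = 2, 4.
Hence f_h = C1*exp(2*x) + C2*exp(4*x).
Try f_p = A*exp(3*x). Substituting into the equation and dividing by exp(3*x) gives A = 2, so f_p = 2*exp(3*x).
General solution: f = 2*exp(3*x) + C1*exp(2*x) + C2*exp(4*x).
Apply the initial conditions: f(0) = 2 + C1 + C2 = 4 and f'(0) = 6 + 2*C1 + 4*C2 = 1. Solving gives C1 = 13/2, C2 = -9/2.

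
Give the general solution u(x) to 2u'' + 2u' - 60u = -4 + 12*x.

u = 3/50 - x/5 + C1*exp(5*x) + C2*exp(-6*x)

Divide through by 2: u'' + u' - 30u = -2 + 6*x.
Characteristic equation r² + r - 30 = 0 factors as (r - 5)(r + 6) = 0, so r = 5, -6.
Hence u_h = C1*exp(5*x) + C2*exp(-6*x).
For the particular solution try u_p = A0 + A1*x. Substituting and matching coefficients of each power of x gives A0 = 3/50, A1 = -1/5, so u_p = 3/50 - x/5.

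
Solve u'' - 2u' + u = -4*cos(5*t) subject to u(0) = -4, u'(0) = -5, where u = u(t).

u = -700*exp(t)/169 + 10*sin(5*t)/169 + 24*cos(5*t)/169 - 15*t*exp(t)/13

Characteristic equation r² - 2r + 1 = 0 has discriminant (-2)² - 4·(1) = 0, so r = 1 is a repeated root.
Hence u_h = (C1 + C2*t)*exp(t).
Try u_p = A*cos(5*t) + B*sin(5*t). Substituting and equating the coefficients of cos(5t) and sin(5t) gives A = 24/169, B = 10/169, so u_p = 10*sin(5*t)/169 + 24*cos(5*t)/169.
General solution: u = 10*sin(5*t)/169 + 24*cos(5*t)/169 + C1*exp(t) + C2*t*exp(t).
Apply the initial conditions: u(0) = 24/169 + C1 = -4 and u'(0) = 50/169 + C1 + C2 = -5. Solving gives C1 = -700/169, C2 = -15/13.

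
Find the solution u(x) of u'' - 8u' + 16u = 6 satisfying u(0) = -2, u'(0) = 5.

Characteristic equation r² - 8r + 16 = 0 has discriminant (-8)² - 4·(16) = 0, so r = 4 is a repeated root.
Hence u_h = (C1 + C2*x)*exp(4*x).
For the particular solution try u_p = A0. Substituting and matching coefficients of each power of x gives A0 = 3/8, so u_p = 3/8.
General solution: u = 3/8 + C1*exp(4*x) + C2*x*exp(4*x).
Apply the initial conditions: u(0) = 3/8 + C1 = -2 and u'(0) = C2 + 4*C1 = 5. Solving gives C1 = -19/8, C2 = 29/2.

u = 3/8 - 19*exp(4*x)/8 + 29*x*exp(4*x)/2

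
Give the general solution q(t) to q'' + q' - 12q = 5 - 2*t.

Characteristic equation r² + r - 12 = 0 factors as (r + 4)(r - 3) = 0, so r = -4, 3.
Hence q_h = C1*exp(-4*t) + C2*exp(3*t).
For the particular solution try q_p = A0 + A1*t. Substituting and matching coefficients of each power of t gives A0 = -29/72, A1 = 1/6, so q_p = -29/72 + t/6.

q = -29/72 + t/6 + C1*exp(-4*t) + C2*exp(3*t)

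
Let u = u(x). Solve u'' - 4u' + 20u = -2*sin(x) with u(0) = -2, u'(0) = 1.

u = -38*sin(x)/377 - 8*cos(x)/377 - 746*cos(4*x)*exp(2*x)/377 + 1907*exp(2*x)*sin(4*x)/1508

Characteristic equation r² - 4r + 20 = 0 has discriminant (-4)² - 4·(20) = -64 < 0, so r = 2 ± 4i.
Hence u_h = C1*cos(4*x)*exp(2*x) + C2*exp(2*x)*sin(4*x).
Try u_p = A*cos(x) + B*sin(x). Substituting and equating the coefficients of cos(x) and sin(x) gives A = -8/377, B = -38/377, so u_p = -38*sin(x)/377 - 8*cos(x)/377.
General solution: u = -38*sin(x)/377 - 8*cos(x)/377 + C1*cos(4*x)*exp(2*x) + C2*exp(2*x)*sin(4*x).
Apply the initial conditions: u(0) = -8/377 + C1 = -2 and u'(0) = -38/377 + 2*C1 + 4*C2 = 1. Solving gives C1 = -746/377, C2 = 1907/1508.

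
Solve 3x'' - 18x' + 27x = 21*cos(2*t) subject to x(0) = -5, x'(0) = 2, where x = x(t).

x = -880*exp(3*t)/169 - 84*sin(2*t)/169 + 35*cos(2*t)/169 + 242*t*exp(3*t)/13

Divide through by 3: x'' - 6x' + 9x = 7*cos(2*t).
Characteristic equation r² - 6r + 9 = 0 has discriminant (-6)² - 4·(9) = 0, so r = 3 is a repeated root.
Hence x_h = (C1 + C2*t)*exp(3*t).
Try x_p = A*cos(2*t) + B*sin(2*t). Substituting and equating the coefficients of cos(2t) and sin(2t) gives A = 35/169, B = -84/169, so x_p = -84*sin(2*t)/169 + 35*cos(2*t)/169.
General solution: x = -84*sin(2*t)/169 + 35*cos(2*t)/169 + C1*exp(3*t) + C2*t*exp(3*t).
Apply the initial conditions: x(0) = 35/169 + C1 = -5 and x'(0) = -168/169 + C2 + 3*C1 = 2. Solving gives C1 = -880/169, C2 = 242/13.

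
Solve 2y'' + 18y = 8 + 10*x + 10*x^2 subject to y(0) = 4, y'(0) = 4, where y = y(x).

Divide through by 2: y'' + 9y = 4 + 5*x + 5*x^2.
Characteristic equation r² + 9 = 0 has discriminant (0)² - 4·(9) = -36 < 0, so r = ± 3i.
Hence y_h = C1*cos(3*x) + C2*sin(3*x).
For the particular solution try y_p = A0 + A1*x + A2*x^2. Substituting and matching coefficients of each power of x gives A0 = 26/81, A1 = 5/9, A2 = 5/9, so y_p = 26/81 + 5*x/9 + 5*x^2/9.
General solution: y = 26/81 + 5*x/9 + 5*x^2/9 + C1*cos(3*x) + C2*sin(3*x).
Apply the initial conditions: y(0) = 26/81 + C1 = 4 and y'(0) = 5/9 + 3*C2 = 4. Solving gives C1 = 298/81, C2 = 31/27.

y = 26/81 + 5*x/9 + 5*x**2/9 + 31*sin(3*x)/27 + 298*cos(3*x)/81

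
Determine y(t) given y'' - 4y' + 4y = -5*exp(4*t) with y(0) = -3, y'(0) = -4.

y = -7*exp(2*t)/4 - 5*exp(4*t)/4 + 9*t*exp(2*t)/2

Characteristic equation r² - 4r + 4 = 0 has discriminant (-4)² - 4·(4) = 0, so r = 2 is a repeated root.
Hence y_h = (C1 + C2*t)*exp(2*t).
Try y_p = A*exp(4*t). Substituting into the equation and dividing by exp(4*t) gives A = -5/4, so y_p = -5*exp(4*t)/4.
General solution: y = -5*exp(4*t)/4 + C1*exp(2*t) + C2*t*exp(2*t).
Apply the initial conditions: y(0) = -5/4 + C1 = -3 and y'(0) = -5 + C2 + 2*C1 = -4. Solving gives C1 = -7/4, C2 = 9/2.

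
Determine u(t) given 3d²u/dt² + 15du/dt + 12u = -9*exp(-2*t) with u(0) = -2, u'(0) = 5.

Divide through by 3: u'' + 5u' + 4u = -3*exp(-2*t).
Characteristic equation r² + 5r + 4 = 0 factors as (r + 1)(r + 4) = 0, so r = -1, -4.
Hence u_h = C1*exp(-t) + C2*exp(-4*t).
Try u_p = A*exp(-2*t). Substituting into the equation and dividing by exp(-2*t) gives A = 3/2, so u_p = 3*exp(-2*t)/2.
General solution: u = 3*exp(-2*t)/2 + C1*exp(-t) + C2*exp(-4*t).
Apply the initial conditions: u(0) = 3/2 + C1 + C2 = -2 and u'(0) = -3 - C1 - 4*C2 = 5. Solving gives C1 = -2, C2 = -3/2.

u = -2*exp(-t) - 3*exp(-4*t)/2 + 3*exp(-2*t)/2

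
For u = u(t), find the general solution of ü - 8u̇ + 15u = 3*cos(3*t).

u = -2*sin(3*t)/17 + cos(3*t)/34 + C1*exp(3*t) + C2*exp(5*t)

Characteristic equation r² - 8r + 15 = 0 factors as (r - 3)(r - 5) = 0, so r = 3, 5.
Hence u_h = C1*exp(3*t) + C2*exp(5*t).
Try u_p = A*cos(3*t) + B*sin(3*t). Substituting and equating the coefficients of cos(3t) and sin(3t) gives A = 1/34, B = -2/17, so u_p = -2*sin(3*t)/17 + cos(3*t)/34.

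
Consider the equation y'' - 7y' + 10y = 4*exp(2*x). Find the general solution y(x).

y = C1*exp(5*x) + C2*exp(2*x) - 4*x*exp(2*x)/3

Characteristic equation r² - 7r + 10 = 0 factors as (r - 5)(r - 2) = 0, so r = 5, 2.
Hence y_h = C1*exp(5*x) + C2*exp(2*x).
Since exp(2*x) solves the homogeneous equation (r = 2 is a root of multiplicity 1), multiply the trial by x. Try y_p = A*x*exp(2*x). Substituting into the equation and dividing by exp(2*x) gives A = -4/3, so y_p = -4*x*exp(2*x)/3.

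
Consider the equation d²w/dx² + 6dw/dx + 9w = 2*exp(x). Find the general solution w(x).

w = exp(x)/8 + C1*exp(-3*x) + C2*x*exp(-3*x)

Characteristic equation r² + 6r + 9 = 0 has discriminant (6)² - 4·(9) = 0, so r = -3 is a repeated root.
Hence w_h = (C1 + C2*x)*exp(-3*x).
Try w_p = A*exp(x). Substituting into the equation and dividing by exp(x) gives A = 1/8, so w_p = exp(x)/8.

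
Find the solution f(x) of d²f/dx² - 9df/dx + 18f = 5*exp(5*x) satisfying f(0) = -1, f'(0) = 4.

f = 4*exp(6*x) - 5*exp(3*x)/2 - 5*exp(5*x)/2

Characteristic equation r² - 9r + 18 = 0 factors as (r - 3)(r - 6) = 0, so r = 3, 6.
Hence f_h = C1*exp(3*x) + C2*exp(6*x).
Try f_p = A*exp(5*x). Substituting into the equation and dividing by exp(5*x) gives A = -5/2, so f_p = -5*exp(5*x)/2.
General solution: f = -5*exp(5*x)/2 + C1*exp(3*x) + C2*exp(6*x).
Apply the initial conditions: f(0) = -5/2 + C1 + C2 = -1 and f'(0) = -25/2 + 3*C1 + 6*C2 = 4. Solving gives C1 = -5/2, C2 = 4.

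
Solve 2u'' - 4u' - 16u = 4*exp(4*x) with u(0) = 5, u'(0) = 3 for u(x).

Divide through by 2: u'' - 2u' - 8u = 2*exp(4*x).
Characteristic equation r² - 2r - 8 = 0 factors as (r + 2)(r - 4) = 0, so r = -2, 4.
Hence u_h = C1*exp(-2*x) + C2*exp(4*x).
Since exp(4*x) solves the homogeneous equation (r = 4 is a root of multiplicity 1), multiply the trial by x. Try u_p = A*x*exp(4*x). Substituting into the equation and dividing by exp(4*x) gives A = 1/3, so u_p = x*exp(4*x)/3.
General solution: u = C1*exp(-2*x) + C2*exp(4*x) + x*exp(4*x)/3.
Apply the initial conditions: u(0) = C1 + C2 = 5 and u'(0) = 1/3 - 2*C1 + 4*C2 = 3. Solving gives C1 = 26/9, C2 = 19/9.

u = 19*exp(4*x)/9 + 26*exp(-2*x)/9 + x*exp(4*x)/3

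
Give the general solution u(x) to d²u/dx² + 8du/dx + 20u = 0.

Characteristic equation r² + 8r + 20 = 0 has discriminant (8)² - 4·(20) = -16 < 0, so r = -4 ± 2i.
Hence u_h = C1*cos(2*x)*exp(-4*x) + C2*exp(-4*x)*sin(2*x).

u = C1*cos(2*x)*exp(-4*x) + C2*exp(-4*x)*sin(2*x)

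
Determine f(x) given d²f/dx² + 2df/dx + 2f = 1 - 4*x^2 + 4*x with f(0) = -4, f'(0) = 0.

Characteristic equation r² + 2r + 2 = 0 has discriminant (2)² - 4·(2) = -4 < 0, so r = -1 ± i.
Hence f_h = C1*cos(x)*exp(-x) + C2*exp(-x)*sin(x).
For the particular solution try f_p = A0 + A1*x + A2*x^2. Substituting and matching coefficients of each power of x gives A0 = -7/2, A1 = 6, A2 = -2, so f_p = -7/2 - 2*x^2 + 6*x.
General solution: f = -7/2 - 2*x^2 + 6*x + C1*cos(x)*exp(-x) + C2*exp(-x)*sin(x).
Apply the initial conditions: f(0) = -7/2 + C1 = -4 and f'(0) = 6 + C2 - C1 = 0. Solving gives C1 = -1/2, C2 = -13/2.

f = -7/2 - 2*x**2 + 6*x - 13*exp(-x)*sin(x)/2 - cos(x)*exp(-x)/2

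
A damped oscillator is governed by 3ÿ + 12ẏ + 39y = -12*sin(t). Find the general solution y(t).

Divide through by 3: y'' + 4y' + 13y = -4*sin(t).
Characteristic equation r² + 4r + 13 = 0 has discriminant (4)² - 4·(13) = -36 < 0, so r = -2 ± 3i.
Hence y_h = C1*cos(3*t)*exp(-2*t) + C2*exp(-2*t)*sin(3*t).
Try y_p = A*cos(t) + B*sin(t). Substituting and equating the coefficients of cos(t) and sin(t) gives A = 1/10, B = -3/10, so y_p = -3*sin(t)/10 + cos(t)/10.

y = -3*sin(t)/10 + cos(t)/10 + C1*cos(3*t)*exp(-2*t) + C2*exp(-2*t)*sin(3*t)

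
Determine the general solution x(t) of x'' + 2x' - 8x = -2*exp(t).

Characteristic equation r² + 2r - 8 = 0 factors as (r - 2)(r + 4) = 0, so r = 2, -4.
Hence x_h = C1*exp(2*t) + C2*exp(-4*t).
Try x_p = A*exp(t). Substituting into the equation and dividing by exp(t) gives A = 2/5, so x_p = 2*exp(t)/5.

x = 2*exp(t)/5 + C1*exp(2*t) + C2*exp(-4*t)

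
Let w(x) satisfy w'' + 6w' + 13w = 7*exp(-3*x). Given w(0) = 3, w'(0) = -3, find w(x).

w = 7*exp(-3*x)/4 + 3*exp(-3*x)*sin(2*x) + 5*cos(2*x)*exp(-3*x)/4

Characteristic equation r² + 6r + 13 = 0 has discriminant (6)² - 4·(13) = -16 < 0, so r = -3 ± 2i.
Hence w_h = C1*cos(2*x)*exp(-3*x) + C2*exp(-3*x)*sin(2*x).
Try w_p = A*exp(-3*x). Substituting into the equation and dividing by exp(-3*x) gives A = 7/4, so w_p = 7*exp(-3*x)/4.
General solution: w = 7*exp(-3*x)/4 + C1*cos(2*x)*exp(-3*x) + C2*exp(-3*x)*sin(2*x).
Apply the initial conditions: w(0) = 7/4 + C1 = 3 and w'(0) = -21/4 - 3*C1 + 2*C2 = -3. Solving gives C1 = 5/4, C2 = 3.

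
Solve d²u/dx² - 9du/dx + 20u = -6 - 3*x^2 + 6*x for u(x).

u = -843/4000 - 3*x**2/20 + 33*x/200 + C1*exp(4*x) + C2*exp(5*x)

Characteristic equation r² - 9r + 20 = 0 factors as (r - 4)(r - 5) = 0, so r = 4, 5.
Hence u_h = C1*exp(4*x) + C2*exp(5*x).
For the particular solution try u_p = A0 + A1*x + A2*x^2. Substituting and matching coefficients of each power of x gives A0 = -843/4000, A1 = 33/200, A2 = -3/20, so u_p = -843/4000 - 3*x^2/20 + 33*x/200.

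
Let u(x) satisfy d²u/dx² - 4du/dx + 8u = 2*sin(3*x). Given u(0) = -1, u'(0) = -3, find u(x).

Characteristic equation r² - 4r + 8 = 0 has discriminant (-4)² - 4·(8) = -16 < 0, so r = 2 ± 2i.
Hence u_h = C1*cos(2*x)*exp(2*x) + C2*exp(2*x)*sin(2*x).
Try u_p = A*cos(3*x) + B*sin(3*x). Substituting and equating the coefficients of cos(3x) and sin(3x) gives A = 24/145, B = -2/145, so u_p = -2*sin(3*x)/145 + 24*cos(3*x)/145.
General solution: u = -2*sin(3*x)/145 + 24*cos(3*x)/145 + C1*cos(2*x)*exp(2*x) + C2*exp(2*x)*sin(2*x).
Apply the initial conditions: u(0) = 24/145 + C1 = -1 and u'(0) = -6/145 + 2*C1 + 2*C2 = -3. Solving gives C1 = -169/145, C2 = -91/290.

u = -2*sin(3*x)/145 + 24*cos(3*x)/145 - 169*cos(2*x)*exp(2*x)/145 - 91*exp(2*x)*sin(2*x)/290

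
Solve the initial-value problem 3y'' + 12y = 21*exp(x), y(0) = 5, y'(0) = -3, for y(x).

Divide through by 3: y'' + 4y = 7*exp(x).
Characteristic equation r² + 4 = 0 has discriminant (0)² - 4·(4) = -16 < 0, so r = ± 2i.
Hence y_h = C1*cos(2*x) + C2*sin(2*x).
Try y_p = A*exp(x). Substituting into the equation and dividing by exp(x) gives A = 7/5, so y_p = 7*exp(x)/5.
General solution: y = 7*exp(x)/5 + C1*cos(2*x) + C2*sin(2*x).
Apply the initial conditions: y(0) = 7/5 + C1 = 5 and y'(0) = 7/5 + 2*C2 = -3. Solving gives C1 = 18/5, C2 = -11/5.

y = -11*sin(2*x)/5 + 7*exp(x)/5 + 18*cos(2*x)/5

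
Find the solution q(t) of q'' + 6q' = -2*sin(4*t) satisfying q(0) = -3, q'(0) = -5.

Characteristic equation r² + 6r = 0 factors as (r + 6)r = 0, so r = -6, 0.
Hence q_h = C1*exp(-6*t) + C2.
Try q_p = A*cos(4*t) + B*sin(4*t). Substituting and equating the coefficients of cos(4t) and sin(4t) gives A = 3/52, B = 1/26, so q_p = sin(4*t)/26 + 3*cos(4*t)/52.
General solution: q = C2 + sin(4*t)/26 + 3*cos(4*t)/52 + C1*exp(-6*t).
Apply the initial conditions: q(0) = 3/52 + C1 + C2 = -3 and q'(0) = 2/13 - 6*C1 = -5. Solving gives C1 = 67/78, C2 = -47/12.

q = -47/12 + sin(4*t)/26 + 3*cos(4*t)/52 + 67*exp(-6*t)/78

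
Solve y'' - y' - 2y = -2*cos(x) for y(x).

y = sin(x)/5 + 3*cos(x)/5 + C1*exp(-x) + C2*exp(2*x)

Characteristic equation r² - r - 2 = 0 factors as (r + 1)(r - 2) = 0, so r = -1, 2.
Hence y_h = C1*exp(-x) + C2*exp(2*x).
Try y_p = A*cos(x) + B*sin(x). Substituting and equating the coefficients of cos(x) and sin(x) gives A = 3/5, B = 1/5, so y_p = sin(x)/5 + 3*cos(x)/5.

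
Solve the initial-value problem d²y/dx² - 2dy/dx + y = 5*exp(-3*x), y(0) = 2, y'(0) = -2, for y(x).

Characteristic equation r² - 2r + 1 = 0 has discriminant (-2)² - 4·(1) = 0, so r = 1 is a repeated root.
Hence y_h = (C1 + C2*x)*exp(x).
Try y_p = A*exp(-3*x). Substituting into the equation and dividing by exp(-3*x) gives A = 5/16, so y_p = 5*exp(-3*x)/16.
General solution: y = 5*exp(-3*x)/16 + C1*exp(x) + C2*x*exp(x).
Apply the initial conditions: y(0) = 5/16 + C1 = 2 and y'(0) = -15/16 + C1 + C2 = -2. Solving gives C1 = 27/16, C2 = -11/4.

y = 5*exp(-3*x)/16 + 27*exp(x)/16 - 11*x*exp(x)/4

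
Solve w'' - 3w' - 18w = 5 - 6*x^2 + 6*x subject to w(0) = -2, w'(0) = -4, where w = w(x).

Characteristic equation r² - 3r - 18 = 0 factors as (r + 3)(r - 6) = 0, so r = -3, 6.
Hence w_h = C1*exp(-3*x) + C2*exp(6*x).
For the particular solution try w_p = A0 + A1*x + A2*x^2. Substituting and matching coefficients of each power of x gives A0 = -1/6, A1 = -4/9, A2 = 1/3, so w_p = -1/6 - 4*x/9 + x^2/3.
General solution: w = -1/6 - 4*x/9 + x^2/3 + C1*exp(-3*x) + C2*exp(6*x).
Apply the initial conditions: w(0) = -1/6 + C1 + C2 = -2 and w'(0) = -4/9 - 3*C1 + 6*C2 = -4. Solving gives C1 = -67/81, C2 = -163/162.

w = -1/6 - 163*exp(6*x)/162 - 67*exp(-3*x)/81 - 4*x/9 + x**2/3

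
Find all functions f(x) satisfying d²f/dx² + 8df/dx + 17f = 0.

f = C1*cos(x)*exp(-4*x) + C2*exp(-4*x)*sin(x)

Characteristic equation r² + 8r + 17 = 0 has discriminant (8)² - 4·(17) = -4 < 0, so r = -4 ± i.
Hence f_h = C1*cos(x)*exp(-4*x) + C2*exp(-4*x)*sin(x).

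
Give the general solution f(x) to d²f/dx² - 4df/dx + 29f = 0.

Characteristic equation r² - 4r + 29 = 0 has discriminant (-4)² - 4·(29) = -100 < 0, so r = 2 ± 5i.
Hence f_h = C1*cos(5*x)*exp(2*x) + C2*exp(2*x)*sin(5*x).

f = C1*cos(5*x)*exp(2*x) + C2*exp(2*x)*sin(5*x)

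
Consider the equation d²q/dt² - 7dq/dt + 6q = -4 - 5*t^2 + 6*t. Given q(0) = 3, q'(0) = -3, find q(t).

Characteristic equation r² - 7r + 6 = 0 factors as (r - 6)(r - 1) = 0, so r = 6, 1.
Hence q_h = C1*exp(6*t) + C2*exp(t).
For the particular solution try q_p = A0 + A1*t + A2*t^2. Substituting and matching coefficients of each power of t gives A0 = -161/108, A1 = -17/18, A2 = -5/6, so q_p = -161/108 - 17*t/18 - 5*t^2/6.
General solution: q = -161/108 - 17*t/18 - 5*t^2/6 + C1*exp(6*t) + C2*exp(t).
Apply the initial conditions: q(0) = -161/108 + C1 + C2 = 3 and q'(0) = -17/18 + C2 + 6*C1 = -3. Solving gives C1 = -707/540, C2 = 29/5.

q = -161/108 - 707*exp(6*t)/540 - 17*t/18 - 5*t**2/6 + 29*exp(t)/5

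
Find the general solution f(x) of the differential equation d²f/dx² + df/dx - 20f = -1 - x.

f = 21/400 + x/20 + C1*exp(4*x) + C2*exp(-5*x)

Characteristic equation r² + r - 20 = 0 factors as (r - 4)(r + 5) = 0, so r = 4, -5.
Hence f_h = C1*exp(4*x) + C2*exp(-5*x).
For the particular solution try f_p = A0 + A1*x. Substituting and matching coefficients of each power of x gives A0 = 21/400, A1 = 1/20, so f_p = 21/400 + x/20.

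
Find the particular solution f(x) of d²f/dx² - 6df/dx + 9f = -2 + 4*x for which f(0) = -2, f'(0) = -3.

f = 2/27 - 56*exp(3*x)/27 + 4*x/9 + 25*x*exp(3*x)/9

Characteristic equation r² - 6r + 9 = 0 has discriminant (-6)² - 4·(9) = 0, so r = 3 is a repeated root.
Hence f_h = (C1 + C2*x)*exp(3*x).
For the particular solution try f_p = A0 + A1*x. Substituting and matching coefficients of each power of x gives A0 = 2/27, A1 = 4/9, so f_p = 2/27 + 4*x/9.
General solution: f = 2/27 + 4*x/9 + C1*exp(3*x) + C2*x*exp(3*x).
Apply the initial conditions: f(0) = 2/27 + C1 = -2 and f'(0) = 4/9 + C2 + 3*C1 = -3. Solving gives C1 = -56/27, C2 = 25/9.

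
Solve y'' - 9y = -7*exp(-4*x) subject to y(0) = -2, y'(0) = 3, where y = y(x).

Characteristic equation r² - 9 = 0 factors as (r - 3)(r + 3) = 0, so r = 3, -3.
Hence y_h = C1*exp(3*x) + C2*exp(-3*x).
Try y_p = A*exp(-4*x). Substituting into the equation and dividing by exp(-4*x) gives A = -1, so y_p = -exp(-4*x).
General solution: y = -exp(-4*x) + C1*exp(3*x) + C2*exp(-3*x).
Apply the initial conditions: y(0) = -1 + C1 + C2 = -2 and y'(0) = 4 - 3*C2 + 3*C1 = 3. Solving gives C1 = -2/3, C2 = -1/3.

y = -exp(-4*x) - 2*exp(3*x)/3 - exp(-3*x)/3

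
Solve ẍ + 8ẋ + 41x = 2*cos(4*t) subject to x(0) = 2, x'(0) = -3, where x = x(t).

Characteristic equation r² + 8r + 41 = 0 has discriminant (8)² - 4·(41) = -100 < 0, so r = -4 ± 5i.
Hence x_h = C1*cos(5*t)*exp(-4*t) + C2*exp(-4*t)*sin(5*t).
Try x_p = A*cos(4*t) + B*sin(4*t). Substituting and equating the coefficients of cos(4t) and sin(4t) gives A = 50/1649, B = 64/1649, so x_p = 50*cos(4*t)/1649 + 64*sin(4*t)/1649.
General solution: x = 50*cos(4*t)/1649 + 64*sin(4*t)/1649 + C1*cos(5*t)*exp(-4*t) + C2*exp(-4*t)*sin(5*t).
Apply the initial conditions: x(0) = 50/1649 + C1 = 2 and x'(0) = 256/1649 - 4*C1 + 5*C2 = -3. Solving gives C1 = 3248/1649, C2 = 7789/8245.

x = 50*cos(4*t)/1649 + 64*sin(4*t)/1649 + 3248*cos(5*t)*exp(-4*t)/1649 + 7789*exp(-4*t)*sin(5*t)/8245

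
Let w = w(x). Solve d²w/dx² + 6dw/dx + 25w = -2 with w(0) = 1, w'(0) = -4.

Characteristic equation r² + 6r + 25 = 0 has discriminant (6)² - 4·(25) = -64 < 0, so r = -3 ± 4i.
Hence w_h = C1*cos(4*x)*exp(-3*x) + C2*exp(-3*x)*sin(4*x).
For the particular solution try w_p = A0. Substituting and matching coefficients of each power of x gives A0 = -2/25, so w_p = -2/25.
General solution: w = -2/25 + C1*cos(4*x)*exp(-3*x) + C2*exp(-3*x)*sin(4*x).
Apply the initial conditions: w(0) = -2/25 + C1 = 1 and w'(0) = -3*C1 + 4*C2 = -4. Solving gives C1 = 27/25, C2 = -19/100.

w = -2/25 - 19*exp(-3*x)*sin(4*x)/100 + 27*cos(4*x)*exp(-3*x)/25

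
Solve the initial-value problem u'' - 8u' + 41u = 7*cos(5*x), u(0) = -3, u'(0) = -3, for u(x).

Characteristic equation r² - 8r + 41 = 0 has discriminant (-8)² - 4·(41) = -100 < 0, so r = 4 ± 5i.
Hence u_h = C1*cos(5*x)*exp(4*x) + C2*exp(4*x)*sin(5*x).
Try u_p = A*cos(5*x) + B*sin(5*x). Substituting and equating the coefficients of cos(5x) and sin(5x) gives A = 7/116, B = -35/232, so u_p = -35*sin(5*x)/232 + 7*cos(5*x)/116.
General solution: u = -35*sin(5*x)/232 + 7*cos(5*x)/116 + C1*cos(5*x)*exp(4*x) + C2*exp(4*x)*sin(5*x).
Apply the initial conditions: u(0) = 7/116 + C1 = -3 and u'(0) = -175/232 + 4*C1 + 5*C2 = -3. Solving gives C1 = -355/116, C2 = 2319/1160.

u = -35*sin(5*x)/232 + 7*cos(5*x)/116 - 355*cos(5*x)*exp(4*x)/116 + 2319*exp(4*x)*sin(5*x)/1160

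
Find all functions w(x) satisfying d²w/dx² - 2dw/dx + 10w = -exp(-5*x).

Characteristic equation r² - 2r + 10 = 0 has discriminant (-2)² - 4·(10) = -36 < 0, so r = 1 ± 3i.
Hence w_h = C1*cos(3*x)*exp(x) + C2*exp(x)*sin(3*x).
Try w_p = A*exp(-5*x). Substituting into the equation and dividing by exp(-5*x) gives A = -1/45, so w_p = -exp(-5*x)/45.

w = -exp(-5*x)/45 + C1*cos(3*x)*exp(x) + C2*exp(x)*sin(3*x)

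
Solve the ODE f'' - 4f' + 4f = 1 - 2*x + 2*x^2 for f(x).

f = 1/2 + x/2 + x**2/2 + C1*exp(2*x) + C2*x*exp(2*x)

Characteristic equation r² - 4r + 4 = 0 has discriminant (-4)² - 4·(4) = 0, so r = 2 is a repeated root.
Hence f_h = (C1 + C2*x)*exp(2*x).
For the particular solution try f_p = A0 + A1*x + A2*x^2. Substituting and matching coefficients of each power of x gives A0 = 1/2, A1 = 1/2, A2 = 1/2, so f_p = 1/2 + x/2 + x^2/2.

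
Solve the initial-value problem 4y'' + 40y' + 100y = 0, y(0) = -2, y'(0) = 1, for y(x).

Divide through by 4: y'' + 10y' + 25y = 0.
Characteristic equation r² + 10r + 25 = 0 has discriminant (10)² - 4·(25) = 0, so r = -5 is a repeated root.
Hence y_h = (C1 + C2*x)*exp(-5*x).
Apply the initial conditions: y(0) = C1 = -2 and y'(0) = C2 - 5*C1 = 1. Solving gives C1 = -2, C2 = -9.

y = -2*exp(-5*x) - 9*x*exp(-5*x)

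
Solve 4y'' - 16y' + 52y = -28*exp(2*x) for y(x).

Divide through by 4: y'' - 4y' + 13y = -7*exp(2*x).
Characteristic equation r² - 4r + 13 = 0 has discriminant (-4)² - 4·(13) = -36 < 0, so r = 2 ± 3i.
Hence y_h = C1*cos(3*x)*exp(2*x) + C2*exp(2*x)*sin(3*x).
Try y_p = A*exp(2*x). Substituting into the equation and dividing by exp(2*x) gives A = -7/9, so y_p = -7*exp(2*x)/9.

y = -7*exp(2*x)/9 + C1*cos(3*x)*exp(2*x) + C2*exp(2*x)*sin(3*x)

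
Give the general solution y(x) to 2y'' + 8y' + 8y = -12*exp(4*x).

Divide through by 2: y'' + 4y' + 4y = -6*exp(4*x).
Characteristic equation r² + 4r + 4 = 0 has discriminant (4)² - 4·(4) = 0, so r = -2 is a repeated root.
Hence y_h = (C1 + C2*x)*exp(-2*x).
Try y_p = A*exp(4*x). Substituting into the equation and dividing by exp(4*x) gives A = -1/6, so y_p = -exp(4*x)/6.

y = -exp(4*x)/6 + C1*exp(-2*x) + C2*x*exp(-2*x)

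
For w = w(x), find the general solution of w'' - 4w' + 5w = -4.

Characteristic equation r² - 4r + 5 = 0 has discriminant (-4)² - 4·(5) = -4 < 0, so r = 2 ± i.
Hence w_h = C1*cos(x)*exp(2*x) + C2*exp(2*x)*sin(x).
For the particular solution try w_p = A0. Substituting and matching coefficients of each power of x gives A0 = -4/5, so w_p = -4/5.

w = -4/5 + C1*cos(x)*exp(2*x) + C2*exp(2*x)*sin(x)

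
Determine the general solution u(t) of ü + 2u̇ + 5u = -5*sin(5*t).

u = sin(5*t)/5 + cos(5*t)/10 + C1*cos(2*t)*exp(-t) + C2*exp(-t)*sin(2*t)

Characteristic equation r² + 2r + 5 = 0 has discriminant (2)² - 4·(5) = -16 < 0, so r = -1 ± 2i.
Hence u_h = C1*cos(2*t)*exp(-t) + C2*exp(-t)*sin(2*t).
Try u_p = A*cos(5*t) + B*sin(5*t). Substituting and equating the coefficients of cos(5t) and sin(5t) gives A = 1/10, B = 1/5, so u_p = sin(5*t)/5 + cos(5*t)/10.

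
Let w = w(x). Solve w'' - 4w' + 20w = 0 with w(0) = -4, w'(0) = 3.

Characteristic equation r² - 4r + 20 = 0 has discriminant (-4)² - 4·(20) = -64 < 0, so r = 2 ± 4i.
Hence w_h = C1*cos(4*x)*exp(2*x) + C2*exp(2*x)*sin(4*x).
Apply the initial conditions: w(0) = C1 = -4 and w'(0) = 2*C1 + 4*C2 = 3. Solving gives C1 = -4, C2 = 11/4.

w = -4*cos(4*x)*exp(2*x) + 11*exp(2*x)*sin(4*x)/4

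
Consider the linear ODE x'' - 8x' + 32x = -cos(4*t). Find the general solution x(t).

x = -cos(4*t)/80 + sin(4*t)/40 + C1*cos(4*t)*exp(4*t) + C2*exp(4*t)*sin(4*t)

Characteristic equation r² - 8r + 32 = 0 has discriminant (-8)² - 4·(32) = -64 < 0, so r = 4 ± 4i.
Hence x_h = C1*cos(4*t)*exp(4*t) + C2*exp(4*t)*sin(4*t).
Try x_p = A*cos(4*t) + B*sin(4*t). Substituting and equating the coefficients of cos(4t) and sin(4t) gives A = -1/80, B = 1/40, so x_p = -cos(4*t)/80 + sin(4*t)/40.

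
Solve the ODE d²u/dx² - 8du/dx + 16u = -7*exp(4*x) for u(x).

Characteristic equation r² - 8r + 16 = 0 has discriminant (-8)² - 4·(16) = 0, so r = 4 is a repeated root.
Hence u_h = (C1 + C2*x)*exp(4*x).
Since exp(4*x) solves the homogeneous equation (r = 4 is a root of multiplicity 2), multiply the trial by x^2. Try u_p = A*x^2*exp(4*x). Substituting into the equation and dividing by exp(4*x) gives A = -7/2, so u_p = -7*x^2*exp(4*x)/2.

u = C1*exp(4*x) - 7*x**2*exp(4*x)/2 + C2*x*exp(4*x)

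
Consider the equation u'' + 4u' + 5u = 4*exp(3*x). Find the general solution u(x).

Characteristic equation r² + 4r + 5 = 0 has discriminant (4)² - 4·(5) = -4 < 0, so r = -2 ± i.
Hence u_h = C1*cos(x)*exp(-2*x) + C2*exp(-2*x)*sin(x).
Try u_p = A*exp(3*x). Substituting into the equation and dividing by exp(3*x) gives A = 2/13, so u_p = 2*exp(3*x)/13.

u = 2*exp(3*x)/13 + C1*cos(x)*exp(-2*x) + C2*exp(-2*x)*sin(x)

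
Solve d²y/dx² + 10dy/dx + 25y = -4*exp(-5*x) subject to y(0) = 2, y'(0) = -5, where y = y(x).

Characteristic equation r² + 10r + 25 = 0 has discriminant (10)² - 4·(25) = 0, so r = -5 is a repeated root.
Hence y_h = (C1 + C2*x)*exp(-5*x).
Since exp(-5*x) solves the homogeneous equation (r = -5 is a root of multiplicity 2), multiply the trial by x^2. Try y_p = A*x^2*exp(-5*x). Substituting into the equation and dividing by exp(-5*x) gives A = -2, so y_p = -2*x^2*exp(-5*x).
General solution: y = C1*exp(-5*x) - 2*x^2*exp(-5*x) + C2*x*exp(-5*x).
Apply the initial conditions: y(0) = C1 = 2 and y'(0) = C2 - 5*C1 = -5. Solving gives C1 = 2, C2 = 5.

y = 2*exp(-5*x) - 2*x**2*exp(-5*x) + 5*x*exp(-5*x)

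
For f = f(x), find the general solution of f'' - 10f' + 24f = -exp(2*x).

Characteristic equation r² - 10r + 24 = 0 factors as (r - 4)(r - 6) = 0, so r = 4, 6.
Hence f_h = C1*exp(4*x) + C2*exp(6*x).
Try f_p = A*exp(2*x). Substituting into the equation and dividing by exp(2*x) gives A = -1/8, so f_p = -exp(2*x)/8.

f = -exp(2*x)/8 + C1*exp(4*x) + C2*exp(6*x)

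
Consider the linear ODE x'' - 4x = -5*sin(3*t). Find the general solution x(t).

x = 5*sin(3*t)/13 + C1*exp(2*t) + C2*exp(-2*t)

Characteristic equation r² - 4 = 0 factors as (r - 2)(r + 2) = 0, so r = 2, -2.
Hence x_h = C1*exp(2*t) + C2*exp(-2*t).
Try x_p = A*cos(3*t) + B*sin(3*t). Substituting and equating the coefficients of cos(3t) and sin(3t) gives A = 0, B = 5/13, so x_p = 5*sin(3*t)/13.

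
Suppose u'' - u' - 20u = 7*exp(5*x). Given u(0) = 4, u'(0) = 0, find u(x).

u = 137*exp(5*x)/81 + 187*exp(-4*x)/81 + 7*x*exp(5*x)/9

Characteristic equation r² - r - 20 = 0 factors as (r - 5)(r + 4) = 0, so r = 5, -4.
Hence u_h = C1*exp(5*x) + C2*exp(-4*x).
Since exp(5*x) solves the homogeneous equation (r = 5 is a root of multiplicity 1), multiply the trial by x. Try u_p = A*x*exp(5*x). Substituting into the equation and dividing by exp(5*x) gives A = 7/9, so u_p = 7*x*exp(5*x)/9.
General solution: u = C1*exp(5*x) + C2*exp(-4*x) + 7*x*exp(5*x)/9.
Apply the initial conditions: u(0) = C1 + C2 = 4 and u'(0) = 7/9 - 4*C2 + 5*C1 = 0. Solving gives C1 = 137/81, C2 = 187/81.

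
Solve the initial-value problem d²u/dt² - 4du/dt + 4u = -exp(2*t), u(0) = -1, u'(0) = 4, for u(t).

u = -exp(2*t) + 6*t*exp(2*t) - t**2*exp(2*t)/2

Characteristic equation r² - 4r + 4 = 0 has discriminant (-4)² - 4·(4) = 0, so r = 2 is a repeated root.
Hence u_h = (C1 + C2*t)*exp(2*t).
Since exp(2*t) solves the homogeneous equation (r = 2 is a root of multiplicity 2), multiply the trial by t^2. Try u_p = A*t^2*exp(2*t). Substituting into the equation and dividing by exp(2*t) gives A = -1/2, so u_p = -t^2*exp(2*t)/2.
General solution: u = C1*exp(2*t) - t^2*exp(2*t)/2 + C2*t*exp(2*t).
Apply the initial conditions: u(0) = C1 = -1 and u'(0) = C2 + 2*C1 = 4. Solving gives C1 = -1, C2 = 6.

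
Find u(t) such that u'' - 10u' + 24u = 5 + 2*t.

Characteristic equation r² - 10r + 24 = 0 factors as (r - 6)(r - 4) = 0, so r = 6, 4.
Hence u_h = C1*exp(6*t) + C2*exp(4*t).
For the particular solution try u_p = A0 + A1*t. Substituting and matching coefficients of each power of t gives A0 = 35/144, A1 = 1/12, so u_p = 35/144 + t/12.

u = 35/144 + t/12 + C1*exp(6*t) + C2*exp(4*t)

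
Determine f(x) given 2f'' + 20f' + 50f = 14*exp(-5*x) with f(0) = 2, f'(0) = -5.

f = 2*exp(-5*x) + 5*x*exp(-5*x) + 7*x**2*exp(-5*x)/2

Divide through by 2: f'' + 10f' + 25f = 7*exp(-5*x).
Characteristic equation r² + 10r + 25 = 0 has discriminant (10)² - 4·(25) = 0, so r = -5 is a repeated root.
Hence f_h = (C1 + C2*x)*exp(-5*x).
Since exp(-5*x) solves the homogeneous equation (r = -5 is a root of multiplicity 2), multiply the trial by x^2. Try f_p = A*x^2*exp(-5*x). Substituting into the equation and dividing by exp(-5*x) gives A = 7/2, so f_p = 7*x^2*exp(-5*x)/2.
General solution: f = C1*exp(-5*x) + 7*x^2*exp(-5*x)/2 + C2*x*exp(-5*x).
Apply the initial conditions: f(0) = C1 = 2 and f'(0) = C2 - 5*C1 = -5. Solving gives C1 = 2, C2 = 5.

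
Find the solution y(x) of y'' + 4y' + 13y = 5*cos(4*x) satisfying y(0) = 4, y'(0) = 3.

Characteristic equation r² + 4r + 13 = 0 has discriminant (4)² - 4·(13) = -36 < 0, so r = -2 ± 3i.
Hence y_h = C1*cos(3*x)*exp(-2*x) + C2*exp(-2*x)*sin(3*x).
Try y_p = A*cos(4*x) + B*sin(4*x). Substituting and equating the coefficients of cos(4x) and sin(4x) gives A = -3/53, B = 16/53, so y_p = -3*cos(4*x)/53 + 16*sin(4*x)/53.
General solution: y = -3*cos(4*x)/53 + 16*sin(4*x)/53 + C1*cos(3*x)*exp(-2*x) + C2*exp(-2*x)*sin(3*x).
Apply the initial conditions: y(0) = -3/53 + C1 = 4 and y'(0) = 64/53 - 2*C1 + 3*C2 = 3. Solving gives C1 = 215/53, C2 = 175/53.

y = -3*cos(4*x)/53 + 16*sin(4*x)/53 + 175*exp(-2*x)*sin(3*x)/53 + 215*cos(3*x)*exp(-2*x)/53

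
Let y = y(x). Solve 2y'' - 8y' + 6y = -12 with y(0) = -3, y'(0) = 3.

y = -2 - 3*exp(x) + 2*exp(3*x)

Divide through by 2: y'' - 4y' + 3y = -6.
Characteristic equation r² - 4r + 3 = 0 factors as (r - 3)(r - 1) = 0, so r = 3, 1.
Hence y_h = C1*exp(3*x) + C2*exp(x).
For the particular solution try y_p = A0. Substituting and matching coefficients of each power of x gives A0 = -2, so y_p = -2.
General solution: y = -2 + C1*exp(3*x) + C2*exp(x).
Apply the initial conditions: y(0) = -2 + C1 + C2 = -3 and y'(0) = C2 + 3*C1 = 3. Solving gives C1 = 2, C2 = -3.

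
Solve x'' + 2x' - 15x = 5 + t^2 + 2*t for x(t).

Characteristic equation r² + 2r - 15 = 0 factors as (r - 3)(r + 5) = 0, so r = 3, -5.
Hence x_h = C1*exp(3*t) + C2*exp(-5*t).
For the particular solution try x_p = A0 + A1*t + A2*t^2. Substituting and matching coefficients of each power of t gives A0 = -1223/3375, A1 = -34/225, A2 = -1/15, so x_p = -1223/3375 - 34*t/225 - t^2/15.

x = -1223/3375 - 34*t/225 - t**2/15 + C1*exp(3*t) + C2*exp(-5*t)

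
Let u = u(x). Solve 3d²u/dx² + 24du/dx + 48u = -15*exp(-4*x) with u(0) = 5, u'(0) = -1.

Divide through by 3: u'' + 8u' + 16u = -5*exp(-4*x).
Characteristic equation r² + 8r + 16 = 0 has discriminant (8)² - 4·(16) = 0, so r = -4 is a repeated root.
Hence u_h = (C1 + C2*x)*exp(-4*x).
Since exp(-4*x) solves the homogeneous equation (r = -4 is a root of multiplicity 2), multiply the trial by x^2. Try u_p = A*x^2*exp(-4*x). Substituting into the equation and dividing by exp(-4*x) gives A = -5/2, so u_p = -5*x^2*exp(-4*x)/2.
General solution: u = C1*exp(-4*x) - 5*x^2*exp(-4*x)/2 + C2*x*exp(-4*x).
Apply the initial conditions: u(0) = C1 = 5 and u'(0) = C2 - 4*C1 = -1. Solving gives C1 = 5, C2 = 19.

u = 5*exp(-4*x) + 19*x*exp(-4*x) - 5*x**2*exp(-4*x)/2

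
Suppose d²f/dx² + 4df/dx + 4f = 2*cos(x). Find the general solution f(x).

f = 6*cos(x)/25 + 8*sin(x)/25 + C1*exp(-2*x) + C2*x*exp(-2*x)

Characteristic equation r² + 4r + 4 = 0 has discriminant (4)² - 4·(4) = 0, so r = -2 is a repeated root.
Hence f_h = (C1 + C2*x)*exp(-2*x).
Try f_p = A*cos(x) + B*sin(x). Substituting and equating the coefficients of cos(x) and sin(x) gives A = 6/25, B = 8/25, so f_p = 6*cos(x)/25 + 8*sin(x)/25.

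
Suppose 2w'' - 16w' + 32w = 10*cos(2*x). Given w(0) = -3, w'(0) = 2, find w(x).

w = -63*exp(4*x)/20 - sin(2*x)/5 + 3*cos(2*x)/20 + 15*x*exp(4*x)

Divide through by 2: w'' - 8w' + 16w = 5*cos(2*x).
Characteristic equation r² - 8r + 16 = 0 has discriminant (-8)² - 4·(16) = 0, so r = 4 is a repeated root.
Hence w_h = (C1 + C2*x)*exp(4*x).
Try w_p = A*cos(2*x) + B*sin(2*x). Substituting and equating the coefficients of cos(2x) and sin(2x) gives A = 3/20, B = -1/5, so w_p = -sin(2*x)/5 + 3*cos(2*x)/20.
General solution: w = -sin(2*x)/5 + 3*cos(2*x)/20 + C1*exp(4*x) + C2*x*exp(4*x).
Apply the initial conditions: w(0) = 3/20 + C1 = -3 and w'(0) = -2/5 + C2 + 4*C1 = 2. Solving gives C1 = -63/20, C2 = 15.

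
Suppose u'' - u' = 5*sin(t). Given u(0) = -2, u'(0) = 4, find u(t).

Characteristic equation r² - r = 0 factors as (r - 1)r = 0, so r = 1, 0.
Hence u_h = C1*exp(t) + C2.
Try u_p = A*cos(t) + B*sin(t). Substituting and equating the coefficients of cos(t) and sin(t) gives A = 5/2, B = -5/2, so u_p = -5*sin(t)/2 + 5*cos(t)/2.
General solution: u = C2 - 5*sin(t)/2 + 5*cos(t)/2 + C1*exp(t).
Apply the initial conditions: u(0) = 5/2 + C1 + C2 = -2 and u'(0) = -5/2 + C1 = 4. Solving gives C1 = 13/2, C2 = -11.

u = -11 - 5*sin(t)/2 + 5*cos(t)/2 + 13*exp(t)/2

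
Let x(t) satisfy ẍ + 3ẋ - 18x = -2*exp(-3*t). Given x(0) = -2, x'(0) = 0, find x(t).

Characteristic equation r² + 3r - 18 = 0 factors as (r - 3)(r + 6) = 0, so r = 3, -6.
Hence x_h = C1*exp(3*t) + C2*exp(-6*t).
Try x_p = A*exp(-3*t). Substituting into the equation and dividing by exp(-3*t) gives A = 1/9, so x_p = exp(-3*t)/9.
General solution: x = exp(-3*t)/9 + C1*exp(3*t) + C2*exp(-6*t).
Apply the initial conditions: x(0) = 1/9 + C1 + C2 = -2 and x'(0) = -1/3 - 6*C2 + 3*C1 = 0. Solving gives C1 = -37/27, C2 = -20/27.

x = -37*exp(3*t)/27 - 20*exp(-6*t)/27 + exp(-3*t)/9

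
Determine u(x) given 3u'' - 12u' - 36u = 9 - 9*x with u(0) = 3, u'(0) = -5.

Divide through by 3: u'' - 4u' - 12u = 3 - 3*x.
Characteristic equation r² - 4r - 12 = 0 factors as (r + 2)(r - 6) = 0, so r = -2, 6.
Hence u_h = C1*exp(-2*x) + C2*exp(6*x).
For the particular solution try u_p = A0 + A1*x. Substituting and matching coefficients of each power of x gives A0 = -1/3, A1 = 1/4, so u_p = -1/3 + x/4.
General solution: u = -1/3 + x/4 + C1*exp(-2*x) + C2*exp(6*x).
Apply the initial conditions: u(0) = -1/3 + C1 + C2 = 3 and u'(0) = 1/4 - 2*C1 + 6*C2 = -5. Solving gives C1 = 101/32, C2 = 17/96.

u = -1/3 + x/4 + 17*exp(6*x)/96 + 101*exp(-2*x)/32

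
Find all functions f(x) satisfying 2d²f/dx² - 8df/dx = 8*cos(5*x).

f = C2 - 16*sin(5*x)/205 - 4*cos(5*x)/41 + C1*exp(4*x)

Divide through by 2: f'' - 4f' = 4*cos(5*x).
Characteristic equation r² - 4r = 0 factors as (r - 4)r = 0, so r = 4, 0.
Hence f_h = C1*exp(4*x) + C2.
Try f_p = A*cos(5*x) + B*sin(5*x). Substituting and equating the coefficients of cos(5x) and sin(5x) gives A = -4/41, B = -16/205, so f_p = -16*sin(5*x)/205 - 4*cos(5*x)/41.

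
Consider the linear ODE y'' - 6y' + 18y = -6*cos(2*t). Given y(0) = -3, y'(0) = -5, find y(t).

y = -21*cos(2*t)/85 + 18*sin(2*t)/85 - 234*cos(3*t)*exp(3*t)/85 + 241*exp(3*t)*sin(3*t)/255

Characteristic equation r² - 6r + 18 = 0 has discriminant (-6)² - 4·(18) = -36 < 0, so r = 3 ± 3i.
Hence y_h = C1*cos(3*t)*exp(3*t) + C2*exp(3*t)*sin(3*t).
Try y_p = A*cos(2*t) + B*sin(2*t). Substituting and equating the coefficients of cos(2t) and sin(2t) gives A = -21/85, B = 18/85, so y_p = -21*cos(2*t)/85 + 18*sin(2*t)/85.
General solution: y = -21*cos(2*t)/85 + 18*sin(2*t)/85 + C1*cos(3*t)*exp(3*t) + C2*exp(3*t)*sin(3*t).
Apply the initial conditions: y(0) = -21/85 + C1 = -3 and y'(0) = 36/85 + 3*C1 + 3*C2 = -5. Solving gives C1 = -234/85, C2 = 241/255.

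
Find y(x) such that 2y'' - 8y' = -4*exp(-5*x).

Divide through by 2: y'' - 4y' = -2*exp(-5*x).
Characteristic equation r² - 4r = 0 factors as (r - 4)r = 0, so r = 4, 0.
Hence y_h = C1*exp(4*x) + C2.
Try y_p = A*exp(-5*x). Substituting into the equation and dividing by exp(-5*x) gives A = -2/45, so y_p = -2*exp(-5*x)/45.

y = C2 - 2*exp(-5*x)/45 + C1*exp(4*x)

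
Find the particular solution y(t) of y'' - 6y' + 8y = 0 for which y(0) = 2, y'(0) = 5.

Characteristic equation r² - 6r + 8 = 0 factors as (r - 4)(r - 2) = 0, so r = 4, 2.
Hence y_h = C1*exp(4*t) + C2*exp(2*t).
Apply the initial conditions: y(0) = C1 + C2 = 2 and y'(0) = 2*C2 + 4*C1 = 5. Solving gives C1 = 1/2, C2 = 3/2.

y = exp(4*t)/2 + 3*exp(2*t)/2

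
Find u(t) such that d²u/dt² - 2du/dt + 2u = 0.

u = C1*cos(t)*exp(t) + C2*exp(t)*sin(t)

Characteristic equation r² - 2r + 2 = 0 has discriminant (-2)² - 4·(2) = -4 < 0, so r = 1 ± i.
Hence u_h = C1*cos(t)*exp(t) + C2*exp(t)*sin(t).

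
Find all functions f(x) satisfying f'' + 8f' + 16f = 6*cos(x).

Characteristic equation r² + 8r + 16 = 0 has discriminant (8)² - 4·(16) = 0, so r = -4 is a repeated root.
Hence f_h = (C1 + C2*x)*exp(-4*x).
Try f_p = A*cos(x) + B*sin(x). Substituting and equating the coefficients of cos(x) and sin(x) gives A = 90/289, B = 48/289, so f_p = 48*sin(x)/289 + 90*cos(x)/289.

f = 48*sin(x)/289 + 90*cos(x)/289 + C1*exp(-4*x) + C2*x*exp(-4*x)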